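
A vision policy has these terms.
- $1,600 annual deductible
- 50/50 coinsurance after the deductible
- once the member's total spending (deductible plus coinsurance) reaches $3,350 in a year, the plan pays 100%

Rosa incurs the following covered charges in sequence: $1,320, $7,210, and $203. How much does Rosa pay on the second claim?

Bill 1, $1,320: entire amount goes to the deductible. Member owes $1,320 (running OOP $1,320).
Bill 2, $7,210: $280 finishes the deductible; $6,930 goes to coinsurance; 50% of $6,930 = $3,465. Deductible plus coinsurance: $280 + $3,465 = $3,745. OOP would hit $5,065 > $3,350, so the cap limits the member to $3,350 − $1,320 = $2,030.

$2,030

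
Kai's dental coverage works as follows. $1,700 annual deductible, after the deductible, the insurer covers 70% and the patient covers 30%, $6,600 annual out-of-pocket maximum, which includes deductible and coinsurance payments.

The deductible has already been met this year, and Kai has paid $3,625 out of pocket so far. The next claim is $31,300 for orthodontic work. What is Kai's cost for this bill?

$2,975

The deductible is already satisfied, so the full bill goes to coinsurance.
30% of $31,300 = $9,390 falls to the patient.
Adding $9,390 to the $3,625 already spent would give $13,015, which exceeds the $6,600 cap; the patient pays just $6,600 − $3,625 = $2,975.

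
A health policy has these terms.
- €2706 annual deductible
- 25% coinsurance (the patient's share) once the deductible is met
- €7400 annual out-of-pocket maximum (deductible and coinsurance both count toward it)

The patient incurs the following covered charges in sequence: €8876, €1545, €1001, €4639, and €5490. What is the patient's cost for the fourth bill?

Claim 1 (€8876): €2706 finishes the deductible; €6170 goes to coinsurance; coinsurance €6170 × 25% = €1542.50. Patient owes €4248.50 (running OOP €4248.50).
Claim 2 (€1545): deductible already satisfied, so patient's share is 25% × €1545 = €386.25. Cost to patient: €386.25. OOP to date €4634.75.
Claim 3 (€1001): deductible met; 25% of €1001 = €250.25. Patient owes €250.25 (running OOP €4885).
Claim 4 (€4639): deductible already satisfied, so patient's share is 25% × €4639 = €1159.75. Cost to patient: €1159.75. OOP to date €6044.75.

€1159.75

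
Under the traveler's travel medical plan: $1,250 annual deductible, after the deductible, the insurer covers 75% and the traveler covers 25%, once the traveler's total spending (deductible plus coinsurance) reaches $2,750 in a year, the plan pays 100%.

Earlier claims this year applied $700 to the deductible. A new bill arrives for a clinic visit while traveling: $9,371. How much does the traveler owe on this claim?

$2,050

$700 of the $1,250 deductible is already met, leaving $550.
After the $550 deductible portion, $9,371 − $550 = $8,821 is subject to coinsurance.
Traveler's 25% share of $8,821 is $2,205.25.
So the traveler owes $550 + $2,205.25 = $2,755.25 before any cap.
Year-to-date out-of-pocket would reach $700 + $2,755.25 = $3,455.25, above the $2,750 maximum, so the traveler pays only $2,750 − $700 = $2,050.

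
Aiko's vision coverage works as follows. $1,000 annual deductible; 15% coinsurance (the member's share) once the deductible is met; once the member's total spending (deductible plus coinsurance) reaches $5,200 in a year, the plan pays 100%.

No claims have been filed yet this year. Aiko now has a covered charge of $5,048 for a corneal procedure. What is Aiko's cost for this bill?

$1,607.20

The full $1,000 deductible is still open; $1,000 of this bill applies to it.
That leaves $5,048 − $1,000 = $4,048 for coinsurance.
Member's 15% share of $4,048 is $607.20.
So the member owes $1,000 + $607.20 = $1,607.20 before any cap.
Cumulative spending $0 + $1,607.20 = $1,607.20 stays under the $5,200 maximum.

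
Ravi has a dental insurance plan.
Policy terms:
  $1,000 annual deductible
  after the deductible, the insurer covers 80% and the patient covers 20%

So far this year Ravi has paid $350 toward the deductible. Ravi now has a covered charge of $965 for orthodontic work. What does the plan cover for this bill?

$350 of the $1,000 deductible is already met, leaving $650.
The remaining $315 (= $965 − $650) moves to coinsurance.
Patient's 20% share of $315 is $63.
That puts the patient's cost at $650 + $63 = $713.
Insurer pays the balance: $965 − $713 = $252.

$252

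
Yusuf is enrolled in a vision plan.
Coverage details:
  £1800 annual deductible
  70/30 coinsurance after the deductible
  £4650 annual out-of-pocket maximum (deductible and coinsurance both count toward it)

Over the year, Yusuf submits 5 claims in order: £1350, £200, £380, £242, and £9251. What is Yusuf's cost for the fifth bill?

Bill 1, £1350: all of it applies to the deductible. Cost to member: £1350. OOP to date £1350.
Bill 2, £200: all of it applies to the deductible. Cost to member: £200. OOP to date £1550.
Bill 3, £380: deductible takes £250, £130 remains; member's 30% is £39. Member pays £289; OOP now £1839.
Bill 4, £242: deductible met; 30% of £242 = £72.60. Member owes £72.60 (running OOP £1911.60).
Bill 5, £9251: 30% coinsurance on £9251 = £2775.30. OOP would hit £4686.90 > £4650, so the cap limits the member to £4650 − £1911.60 = £2738.40.

£2738.40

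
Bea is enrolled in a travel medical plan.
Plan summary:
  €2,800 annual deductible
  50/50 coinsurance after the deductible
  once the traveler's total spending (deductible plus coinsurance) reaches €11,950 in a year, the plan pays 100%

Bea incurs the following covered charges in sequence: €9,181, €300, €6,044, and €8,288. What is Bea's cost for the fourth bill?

€2,787.50

Bill 1, €9,181: €2,800 to deductible, leaving €6,381; coinsurance €6,381 × 50% = €3,190.50. Traveler owes €5,990.50 (running OOP €5,990.50).
Bill 2, €300: 50% coinsurance on €300 = €150. Traveler owes €150 (running OOP €6,140.50).
Bill 3, €6,044: deductible already satisfied, so traveler's share is 50% × €6,044 = €3,022. Traveler pays €3,022; OOP now €9,162.50.
Bill 4, €8,288: deductible already satisfied, so traveler's share is 50% × €8,288 = €4,144. Adding that to €9,162.50 gives €13,306.50, past the €11,950 cap; traveler pays only €11,950 − €9,162.50 = €2,787.50.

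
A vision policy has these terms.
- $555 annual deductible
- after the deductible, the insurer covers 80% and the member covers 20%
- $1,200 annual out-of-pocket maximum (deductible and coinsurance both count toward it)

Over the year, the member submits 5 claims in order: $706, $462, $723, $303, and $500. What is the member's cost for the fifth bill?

$100

#1 ($706): $555 finishes the deductible; $151 goes to coinsurance; member's 20% is $30.20. Member owes $585.20 (running OOP $585.20).
#2 ($462): deductible already satisfied, so member's share is 20% × $462 = $92.40. Member pays $92.40; OOP now $677.60.
#3 ($723): deductible met; 20% of $723 = $144.60. Member owes $144.60 (running OOP $822.20).
#4 ($303): deductible already satisfied, so member's share is 20% × $303 = $60.60. Cost to member: $60.60. OOP to date $882.80.
#5 ($500): 20% coinsurance on $500 = $100. Cost to member: $100. OOP to date $982.80.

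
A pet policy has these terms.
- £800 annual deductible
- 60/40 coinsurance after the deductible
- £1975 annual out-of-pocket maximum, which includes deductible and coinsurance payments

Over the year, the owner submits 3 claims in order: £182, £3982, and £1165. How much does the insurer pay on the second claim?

£2189

Bill 1, £182: all of it applies to the deductible. Cost to owner: £182. OOP to date £182. Insurer: £182 − £182 = £0.
Bill 2, £3982: £618 finishes the deductible; £3364 goes to coinsurance; owner's 40% is £1345.60. Together that's £618 + £1345.60 = £1963.60. Adding that to £182 gives £2145.60, past the £1975 cap; owner pays only £1975 − £182 = £1793. Insurer: £3982 − £1793 = £2189.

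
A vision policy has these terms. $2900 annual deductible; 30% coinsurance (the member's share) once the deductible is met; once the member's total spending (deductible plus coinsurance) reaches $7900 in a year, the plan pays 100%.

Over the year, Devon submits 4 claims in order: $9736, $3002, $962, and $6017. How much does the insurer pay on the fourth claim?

$4257

Claim 1 ($9736): $2900 finishes the deductible; $6836 goes to coinsurance; 30% of $6836 = $2050.80. Member pays $4950.80; OOP now $4950.80. Plan pays $9736 − $4950.80 = $4785.20.
Claim 2 ($3002): 30% coinsurance on $3002 = $900.60. Member owes $900.60 (running OOP $5851.40). Plan pays $3002 − $900.60 = $2101.40.
Claim 3 ($962): deductible already satisfied, so member's share is 30% × $962 = $288.60. Cost to member: $288.60. OOP to date $6140. Plan pays $962 − $288.60 = $673.40.
Claim 4 ($6017): deductible already satisfied, so member's share is 30% × $6017 = $1805.10. That would push OOP to $7945.10, over the $7900 cap, so member pays $7900 − $6140 = $1760. Plan pays $6017 − $1760 = $4257.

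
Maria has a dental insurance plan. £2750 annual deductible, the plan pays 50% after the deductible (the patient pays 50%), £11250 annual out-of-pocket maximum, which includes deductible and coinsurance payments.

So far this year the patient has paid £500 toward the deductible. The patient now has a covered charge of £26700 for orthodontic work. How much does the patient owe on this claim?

Deductible still to meet: £2750 − £500 = £2250.
The remaining £24450 (= £26700 − £2250) moves to coinsurance.
Coinsurance: £24450 × 50% = £12225.
Patient responsibility before any cap: £2250 + £12225 = £14475.
That would bring total out-of-pocket to £14975, past the £11250 cap. The patient is capped at £11250 − £500 = £10750 on this claim.

£10750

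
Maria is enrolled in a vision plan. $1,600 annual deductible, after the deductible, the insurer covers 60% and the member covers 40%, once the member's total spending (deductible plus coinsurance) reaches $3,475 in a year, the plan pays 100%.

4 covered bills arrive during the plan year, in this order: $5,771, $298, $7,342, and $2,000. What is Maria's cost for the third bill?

#1 ($5,771): $1,600 to deductible, leaving $4,171; coinsurance $4,171 × 40% = $1,668.40. Member owes $3,268.40 (running OOP $3,268.40).
#2 ($298): deductible already satisfied, so member's share is 40% × $298 = $119.20. Member pays $119.20; OOP now $3,387.60.
#3 ($7,342): 40% coinsurance on $7,342 = $2,936.80. That would push OOP to $6,324.40, over the $3,475 cap, so member pays $3,475 − $3,387.60 = $87.40.

$87.40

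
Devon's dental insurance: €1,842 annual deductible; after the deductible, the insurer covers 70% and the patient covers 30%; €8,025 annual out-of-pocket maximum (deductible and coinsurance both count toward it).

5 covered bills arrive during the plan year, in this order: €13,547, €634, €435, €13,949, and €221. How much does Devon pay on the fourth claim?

#1 (€13,547): €1,842 finishes the deductible; €11,705 goes to coinsurance; 30% of €11,705 = €3,511.50. Patient pays €5,353.50; OOP now €5,353.50.
#2 (€634): deductible met; 30% of €634 = €190.20. Cost to patient: €190.20. OOP to date €5,543.70.
#3 (€435): 30% coinsurance on €435 = €130.50. Patient owes €130.50 (running OOP €5,674.20).
#4 (€13,949): deductible already satisfied, so patient's share is 30% × €13,949 = €4,184.70. That would push OOP to €9,858.90, over the €8,025 cap, so patient pays €8,025 − €5,674.20 = €2,350.80.

€2,350.80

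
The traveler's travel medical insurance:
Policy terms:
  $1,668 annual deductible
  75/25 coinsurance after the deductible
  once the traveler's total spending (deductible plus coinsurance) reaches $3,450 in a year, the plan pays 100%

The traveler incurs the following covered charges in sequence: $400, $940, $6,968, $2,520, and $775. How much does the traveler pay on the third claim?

#1 ($400): entire amount goes to the deductible. Traveler owes $400 (running OOP $400).
#2 ($940): fully absorbed by the deductible. Traveler owes $940 (running OOP $1,340).
#3 ($6,968): $328 to deductible, leaving $6,640; traveler's 25% is $1,660. Traveler pays $1,988; OOP now $3,328.

$1,988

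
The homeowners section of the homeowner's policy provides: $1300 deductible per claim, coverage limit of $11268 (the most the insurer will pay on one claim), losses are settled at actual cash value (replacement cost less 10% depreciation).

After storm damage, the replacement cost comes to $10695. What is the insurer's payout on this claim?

$8325.50

Actual cash value after 10% depreciation: $10695 × 90% = $9625.50.
After the deductible, $9625.50 − $1300 = $8325.50 remains.
$8325.50 ≤ $11268, so the limit doesn't bind; insurer pays $8325.50.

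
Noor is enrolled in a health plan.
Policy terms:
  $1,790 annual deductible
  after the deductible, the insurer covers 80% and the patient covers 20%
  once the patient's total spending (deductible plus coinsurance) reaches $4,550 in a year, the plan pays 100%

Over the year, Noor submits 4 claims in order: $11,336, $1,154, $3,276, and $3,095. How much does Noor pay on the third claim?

$620

Bill 1, $11,336: $1,790 finishes the deductible; $9,546 goes to coinsurance; coinsurance $9,546 × 20% = $1,909.20. Patient owes $3,699.20 (running OOP $3,699.20).
Bill 2, $1,154: 20% coinsurance on $1,154 = $230.80. Patient pays $230.80; OOP now $3,930.
Bill 3, $3,276: 20% coinsurance on $3,276 = $655.20. That would push OOP to $4,585.20, over the $4,550 cap, so patient pays $4,550 − $3,930 = $620.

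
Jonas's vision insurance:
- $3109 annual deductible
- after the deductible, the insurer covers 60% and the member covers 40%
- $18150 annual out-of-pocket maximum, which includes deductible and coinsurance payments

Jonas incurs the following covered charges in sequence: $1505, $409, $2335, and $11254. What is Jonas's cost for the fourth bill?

$4501.60

#1 ($1505): fully absorbed by the deductible. Cost to member: $1505. OOP to date $1505.
#2 ($409): all of it applies to the deductible. Member pays $409; OOP now $1914.
#3 ($2335): $1195 to deductible, leaving $1140; member's 40% is $456. Cost to member: $1651. OOP to date $3565.
#4 ($11254): deductible met; 40% of $11254 = $4501.60. Member owes $4501.60 (running OOP $8066.60).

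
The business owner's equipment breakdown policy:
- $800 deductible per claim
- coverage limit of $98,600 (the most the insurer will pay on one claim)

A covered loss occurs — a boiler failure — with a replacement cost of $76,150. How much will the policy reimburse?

$75,350

After the deductible, $76,150 − $800 = $75,350 remains.
$75,350 is within the $98,600 limit, so the insurer pays $75,350.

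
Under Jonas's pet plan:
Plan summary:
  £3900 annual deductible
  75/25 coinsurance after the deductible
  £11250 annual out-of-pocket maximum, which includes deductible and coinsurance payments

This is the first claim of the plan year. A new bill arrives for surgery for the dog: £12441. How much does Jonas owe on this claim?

£6035.25

Nothing has been paid toward the £3900 deductible, so the first £3900 of this charge is applied there.
The remaining £8541 (= £12441 − £3900) moves to coinsurance.
25% of £8541 = £2135.25 falls to the owner.
Owner responsibility before any cap: £3900 + £2135.25 = £6035.25.
Total out-of-pocket so far would be £0 + £6035.25 = £6035.25, below the £11250 cap — no reduction.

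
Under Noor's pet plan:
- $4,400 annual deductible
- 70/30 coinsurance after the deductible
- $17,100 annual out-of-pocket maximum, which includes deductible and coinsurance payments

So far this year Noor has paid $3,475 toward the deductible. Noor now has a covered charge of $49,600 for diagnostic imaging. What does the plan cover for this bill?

$35,975

Remaining deductible: $4,400 − $3,475 = $925.
After the $925 deductible portion, $49,600 − $925 = $48,675 is subject to coinsurance.
Owner's 30% share of $48,675 is $14,602.50.
So the owner owes $925 + $14,602.50 = $15,527.50 before any cap.
Year-to-date out-of-pocket would reach $3,475 + $15,527.50 = $19,002.50, above the $17,100 maximum, so the owner pays only $17,100 − $3,475 = $13,625.
Insurer pays the balance: $49,600 − $13,625 = $35,975.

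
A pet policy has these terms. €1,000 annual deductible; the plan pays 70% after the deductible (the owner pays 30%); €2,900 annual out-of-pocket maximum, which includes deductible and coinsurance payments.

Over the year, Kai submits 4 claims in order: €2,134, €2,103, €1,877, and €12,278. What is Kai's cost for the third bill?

Bill 1, €2,134: €1,000 finishes the deductible; €1,134 goes to coinsurance; owner's 30% is €340.20. Owner pays €1,340.20; OOP now €1,340.20.
Bill 2, €2,103: deductible met; 30% of €2,103 = €630.90. Owner owes €630.90 (running OOP €1,971.10).
Bill 3, €1,877: 30% coinsurance on €1,877 = €563.10. Owner pays €563.10; OOP now €2,534.20.

€563.10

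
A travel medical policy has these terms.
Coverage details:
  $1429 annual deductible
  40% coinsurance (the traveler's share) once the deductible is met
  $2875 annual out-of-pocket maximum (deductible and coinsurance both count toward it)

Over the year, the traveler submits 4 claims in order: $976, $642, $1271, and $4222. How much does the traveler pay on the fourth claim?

$862

Bill 1, $976: fully absorbed by the deductible. Cost to traveler: $976. OOP to date $976.
Bill 2, $642: $453 finishes the deductible; $189 goes to coinsurance; 40% of $189 = $75.60. Traveler owes $528.60 (running OOP $1504.60).
Bill 3, $1271: deductible met; 40% of $1271 = $508.40. Cost to traveler: $508.40. OOP to date $2013.
Bill 4, $4222: 40% coinsurance on $4222 = $1688.80. Adding that to $2013 gives $3701.80, past the $2875 cap; traveler pays only $2875 − $2013 = $862.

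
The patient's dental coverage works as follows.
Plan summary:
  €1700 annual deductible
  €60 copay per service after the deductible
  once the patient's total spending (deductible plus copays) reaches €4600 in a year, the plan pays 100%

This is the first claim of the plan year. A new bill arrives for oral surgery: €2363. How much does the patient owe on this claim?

€1760

Deductible not yet touched, so the first €1700 of the bill goes to the deductible.
After the €1700 deductible portion, €2363 − €1700 = €663 is subject to the copay.
Copay on this service: €60.
So the patient owes €1700 + €60 = €1760 before any cap.
Total out-of-pocket so far would be €0 + €1760 = €1760, below the €4600 cap — no reduction.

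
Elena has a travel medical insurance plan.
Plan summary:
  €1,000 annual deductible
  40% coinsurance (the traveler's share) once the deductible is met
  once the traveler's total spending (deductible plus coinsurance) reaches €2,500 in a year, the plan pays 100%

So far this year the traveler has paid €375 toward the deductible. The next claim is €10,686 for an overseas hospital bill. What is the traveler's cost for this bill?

Remaining deductible: €1,000 − €375 = €625.
That leaves €10,686 − €625 = €10,061 for coinsurance.
Traveler's 40% share of €10,061 is €4,024.40.
That puts the traveler's cost at €625 + €4,024.40 = €4,649.40 before any cap.
Year-to-date out-of-pocket would reach €375 + €4,649.40 = €5,024.40, above the €2,500 maximum, so the traveler pays only €2,500 − €375 = €2,125.

€2,125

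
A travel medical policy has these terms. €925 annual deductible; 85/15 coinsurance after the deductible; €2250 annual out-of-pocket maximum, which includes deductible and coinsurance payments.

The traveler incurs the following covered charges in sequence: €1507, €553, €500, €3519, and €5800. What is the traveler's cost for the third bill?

Claim 1 — €1507: €925 to deductible, leaving €582; coinsurance €582 × 15% = €87.30. Traveler owes €1012.30 (running OOP €1012.30).
Claim 2 — €553: 15% coinsurance on €553 = €82.95. Traveler pays €82.95; OOP now €1095.25.
Claim 3 — €500: deductible already satisfied, so traveler's share is 15% × €500 = €75. Traveler pays €75; OOP now €1170.25.

€75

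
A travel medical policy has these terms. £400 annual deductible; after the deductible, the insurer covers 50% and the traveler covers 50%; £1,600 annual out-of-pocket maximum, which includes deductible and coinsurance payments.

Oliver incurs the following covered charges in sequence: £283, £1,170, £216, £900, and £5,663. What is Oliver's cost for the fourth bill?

#1 (£283): fully absorbed by the deductible. Cost to traveler: £283. OOP to date £283.
#2 (£1,170): deductible takes £117, £1,053 remains; coinsurance £1,053 × 50% = £526.50. Traveler owes £643.50 (running OOP £926.50).
#3 (£216): deductible already satisfied, so traveler's share is 50% × £216 = £108. Traveler pays £108; OOP now £1,034.50.
#4 (£900): deductible met; 50% of £900 = £450. Traveler pays £450; OOP now £1,484.50.

£450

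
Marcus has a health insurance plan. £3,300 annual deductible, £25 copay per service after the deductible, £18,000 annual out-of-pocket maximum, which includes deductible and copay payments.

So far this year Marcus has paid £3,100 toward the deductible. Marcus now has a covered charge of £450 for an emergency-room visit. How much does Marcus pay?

Deductible still to meet: £3,300 − £3,100 = £200.
After the £200 deductible portion, £450 − £200 = £250 is subject to the copay.
Copay on this service: £25.
So the patient owes £200 + £25 = £225 before any cap.
Year-to-date out-of-pocket becomes £3,100 + £225 = £3,325, still under the £18,000 maximum, so no cap applies.

£225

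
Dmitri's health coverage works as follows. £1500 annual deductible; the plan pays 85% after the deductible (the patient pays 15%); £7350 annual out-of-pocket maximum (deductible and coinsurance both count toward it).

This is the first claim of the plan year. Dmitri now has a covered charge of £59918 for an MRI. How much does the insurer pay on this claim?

Nothing has been paid toward the £1500 deductible, so the first £1500 of this charge is applied there.
After the £1500 deductible portion, £59918 − £1500 = £58418 is subject to coinsurance.
15% of £58418 = £8762.70 falls to the patient.
That puts the patient's cost at £1500 + £8762.70 = £10262.70 before any cap.
Adding £10262.70 to the £0 already spent would give £10262.70, which exceeds the £7350 cap; the patient pays just £7350 − £0 = £7350.
Insurer pays the balance: £59918 − £7350 = £52568.

£52568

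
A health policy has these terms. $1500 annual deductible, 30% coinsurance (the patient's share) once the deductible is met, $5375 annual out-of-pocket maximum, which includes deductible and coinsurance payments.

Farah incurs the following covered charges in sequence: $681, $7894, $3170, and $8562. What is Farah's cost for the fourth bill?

$801.50

Claim 1 ($681): entire amount goes to the deductible. Cost to patient: $681. OOP to date $681.
Claim 2 ($7894): $819 finishes the deductible; $7075 goes to coinsurance; patient's 30% is $2122.50. Patient owes $2941.50 (running OOP $3622.50).
Claim 3 ($3170): deductible met; 30% of $3170 = $951. Patient pays $951; OOP now $4573.50.
Claim 4 ($8562): 30% coinsurance on $8562 = $2568.60. OOP would hit $7142.10 > $5375, so the cap limits the patient to $5375 − $4573.50 = $801.50.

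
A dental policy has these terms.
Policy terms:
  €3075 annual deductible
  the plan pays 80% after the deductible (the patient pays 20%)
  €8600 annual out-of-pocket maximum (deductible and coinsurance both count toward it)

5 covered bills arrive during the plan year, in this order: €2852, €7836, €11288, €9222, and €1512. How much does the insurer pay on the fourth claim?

Claim 1 — €2852: all of it applies to the deductible. Cost to patient: €2852. OOP to date €2852. Insurer: €2852 − €2852 = €0.
Claim 2 — €7836: €223 to deductible, leaving €7613; 20% of €7613 = €1522.60. Cost to patient: €1745.60. OOP to date €4597.60. Insurer: €7836 − €1745.60 = €6090.40.
Claim 3 — €11288: deductible already satisfied, so patient's share is 20% × €11288 = €2257.60. Patient pays €2257.60; OOP now €6855.20. Insurer: €11288 − €2257.60 = €9030.40.
Claim 4 — €9222: deductible already satisfied, so patient's share is 20% × €9222 = €1844.40. OOP would hit €8699.60 > €8600, so the cap limits the patient to €8600 − €6855.20 = €1744.80. Plan pays €9222 − €1744.80 = €7477.20.

€7477.20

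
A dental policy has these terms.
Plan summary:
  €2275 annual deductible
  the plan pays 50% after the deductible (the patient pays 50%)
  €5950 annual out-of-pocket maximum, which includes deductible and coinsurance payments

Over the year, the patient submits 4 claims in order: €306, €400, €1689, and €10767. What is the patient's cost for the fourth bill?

Claim 1 — €306: fully absorbed by the deductible. Cost to patient: €306. OOP to date €306.
Claim 2 — €400: entire amount goes to the deductible. Cost to patient: €400. OOP to date €706.
Claim 3 — €1689: €1569 to deductible, leaving €120; patient's 50% is €60. Patient pays €1629; OOP now €2335.
Claim 4 — €10767: deductible already satisfied, so patient's share is 50% × €10767 = €5383.50. OOP would hit €7718.50 > €5950, so the cap limits the patient to €5950 − €2335 = €3615.

€3615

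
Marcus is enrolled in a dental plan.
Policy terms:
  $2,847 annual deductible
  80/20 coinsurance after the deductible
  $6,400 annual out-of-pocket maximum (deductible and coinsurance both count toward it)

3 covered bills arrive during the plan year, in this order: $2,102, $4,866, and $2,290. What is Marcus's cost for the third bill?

Claim 1 ($2,102): all of it applies to the deductible. Patient owes $2,102 (running OOP $2,102).
Claim 2 ($4,866): $745 finishes the deductible; $4,121 goes to coinsurance; 20% of $4,121 = $824.20. Patient pays $1,569.20; OOP now $3,671.20.
Claim 3 ($2,290): deductible met; 20% of $2,290 = $458. Patient owes $458 (running OOP $4,129.20).

$458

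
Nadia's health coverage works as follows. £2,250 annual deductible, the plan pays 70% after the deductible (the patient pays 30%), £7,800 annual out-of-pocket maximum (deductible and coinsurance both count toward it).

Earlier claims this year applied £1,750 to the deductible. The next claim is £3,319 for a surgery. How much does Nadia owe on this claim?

£1,345.70

Remaining deductible: £2,250 − £1,750 = £500.
The remaining £2,819 (= £3,319 − £500) moves to coinsurance.
30% of £2,819 = £845.70 falls to the patient.
Patient responsibility before any cap: £500 + £845.70 = £1,345.70.
Cumulative spending £1,750 + £1,345.70 = £3,095.70 stays under the £7,800 maximum.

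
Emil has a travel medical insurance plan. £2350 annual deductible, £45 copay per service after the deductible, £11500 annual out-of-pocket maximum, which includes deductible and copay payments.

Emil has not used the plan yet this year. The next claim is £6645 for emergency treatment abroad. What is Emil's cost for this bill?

Nothing has been paid toward the £2350 deductible, so the first £2350 of this charge is applied there.
After the £2350 deductible portion, £6645 − £2350 = £4295 is subject to the copay.
Copay on this service: £45.
So the traveler owes £2350 + £45 = £2395 before any cap.
Cumulative spending £0 + £2395 = £2395 stays under the £11500 maximum.

£2395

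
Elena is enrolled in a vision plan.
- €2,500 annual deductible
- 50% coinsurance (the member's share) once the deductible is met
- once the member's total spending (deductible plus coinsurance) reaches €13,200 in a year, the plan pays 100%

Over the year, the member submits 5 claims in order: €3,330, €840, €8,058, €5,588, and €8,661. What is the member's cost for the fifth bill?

€3,042

Claim 1 (€3,330): deductible takes €2,500, €830 remains; 50% of €830 = €415. Cost to member: €2,915. OOP to date €2,915.
Claim 2 (€840): deductible already satisfied, so member's share is 50% × €840 = €420. Cost to member: €420. OOP to date €3,335.
Claim 3 (€8,058): 50% coinsurance on €8,058 = €4,029. Member owes €4,029 (running OOP €7,364).
Claim 4 (€5,588): deductible met; 50% of €5,588 = €2,794. Member owes €2,794 (running OOP €10,158).
Claim 5 (€8,661): deductible met; 50% of €8,661 = €4,330.50. Adding that to €10,158 gives €14,488.50, past the €13,200 cap; member pays only €13,200 − €10,158 = €3,042.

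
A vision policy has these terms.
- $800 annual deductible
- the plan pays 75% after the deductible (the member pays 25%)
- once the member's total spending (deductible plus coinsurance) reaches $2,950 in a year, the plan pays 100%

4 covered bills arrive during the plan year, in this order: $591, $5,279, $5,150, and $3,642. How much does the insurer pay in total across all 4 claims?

Claim 1 — $591: all of it applies to the deductible. Cost to member: $591. OOP to date $591. Insurer: $591 − $591 = $0.
Claim 2 — $5,279: deductible takes $209, $5,070 remains; 25% of $5,070 = $1,267.50. Member owes $1,476.50 (running OOP $2,067.50). Plan pays $5,279 − $1,476.50 = $3,802.50.
Claim 3 — $5,150: deductible met; 25% of $5,150 = $1,287.50. OOP would hit $3,355 > $2,950, so the cap limits the member to $2,950 − $2,067.50 = $882.50. Insurer: $5,150 − $882.50 = $4,267.50.
Claim 4 — $3,642: 25% coinsurance on $3,642 = $910.50. OOP would hit $3,860.50 > $2,950, so the cap limits the member to $2,950 − $2,950 = $0. Plan pays $3,642 − $0 = $3,642.
Insurer total = bills − member's total = $14,662 − $2,950 = $11,712.

$11,712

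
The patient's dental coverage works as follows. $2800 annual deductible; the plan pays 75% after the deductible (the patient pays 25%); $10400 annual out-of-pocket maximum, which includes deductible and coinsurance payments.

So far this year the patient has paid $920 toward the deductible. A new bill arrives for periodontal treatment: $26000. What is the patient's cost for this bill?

Deductible still to meet: $2800 − $920 = $1880.
That leaves $26000 − $1880 = $24120 for coinsurance.
25% of $24120 = $6030 falls to the patient.
Patient responsibility before any cap: $1880 + $6030 = $7910.
Year-to-date out-of-pocket becomes $920 + $7910 = $8830, still under the $10400 maximum, so no cap applies.

$7910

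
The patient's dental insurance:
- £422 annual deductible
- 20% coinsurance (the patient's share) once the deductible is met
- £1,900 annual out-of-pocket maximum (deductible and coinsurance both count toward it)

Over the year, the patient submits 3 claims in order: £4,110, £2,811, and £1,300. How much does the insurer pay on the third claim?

£1,121.80

Claim 1 (£4,110): deductible takes £422, £3,688 remains; coinsurance £3,688 × 20% = £737.60. Patient owes £1,159.60 (running OOP £1,159.60). Plan pays £4,110 − £1,159.60 = £2,950.40.
Claim 2 (£2,811): deductible met; 20% of £2,811 = £562.20. Patient pays £562.20; OOP now £1,721.80. Insurer: £2,811 − £562.20 = £2,248.80.
Claim 3 (£1,300): deductible already satisfied, so patient's share is 20% × £1,300 = £260. OOP would hit £1,981.80 > £1,900, so the cap limits the patient to £1,900 − £1,721.80 = £178.20. Plan pays £1,300 − £178.20 = £1,121.80.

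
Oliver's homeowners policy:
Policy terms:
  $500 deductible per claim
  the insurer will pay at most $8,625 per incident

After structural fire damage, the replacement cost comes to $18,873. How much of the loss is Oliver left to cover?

Less the $500 deductible: $18,873 − $500 = $18,373.
$18,373 exceeds the $8,625 limit, so the insurer pays the limit: $8,625.
The homeowner bears the rest of the original loss: $18,873 − $8,625 = $10,248.

$10,248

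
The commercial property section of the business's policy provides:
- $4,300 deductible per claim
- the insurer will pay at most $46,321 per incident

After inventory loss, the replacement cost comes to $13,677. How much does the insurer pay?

$9,377

After the deductible, $13,677 − $4,300 = $9,377 remains.
$9,377 ≤ $46,321, so the limit doesn't bind; insurer pays $9,377.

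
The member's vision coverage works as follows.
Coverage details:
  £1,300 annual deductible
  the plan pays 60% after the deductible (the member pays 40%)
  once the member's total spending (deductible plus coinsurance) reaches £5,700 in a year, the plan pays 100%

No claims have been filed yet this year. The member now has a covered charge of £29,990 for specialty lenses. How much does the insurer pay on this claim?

£24,290

Nothing has been paid toward the £1,300 deductible, so the first £1,300 of this charge is applied there.
That leaves £29,990 − £1,300 = £28,690 for coinsurance.
Member's 40% share of £28,690 is £11,476.
That puts the member's cost at £1,300 + £11,476 = £12,776 before any cap.
Adding £12,776 to the £0 already spent would give £12,776, which exceeds the £5,700 cap; the member pays just £5,700 − £0 = £5,700.
The insurer covers the remainder: £29,990 − £5,700 = £24,290.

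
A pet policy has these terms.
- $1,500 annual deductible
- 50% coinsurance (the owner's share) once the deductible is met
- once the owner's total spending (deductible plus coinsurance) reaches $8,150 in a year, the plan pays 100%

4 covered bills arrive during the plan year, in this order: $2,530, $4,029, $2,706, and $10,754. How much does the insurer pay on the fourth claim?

#1 ($2,530): $1,500 finishes the deductible; $1,030 goes to coinsurance; coinsurance $1,030 × 50% = $515. Owner owes $2,015 (running OOP $2,015). Insurer: $2,530 − $2,015 = $515.
#2 ($4,029): deductible already satisfied, so owner's share is 50% × $4,029 = $2,014.50. Owner owes $2,014.50 (running OOP $4,029.50). Insurer: $4,029 − $2,014.50 = $2,014.50.
#3 ($2,706): deductible already satisfied, so owner's share is 50% × $2,706 = $1,353. Cost to owner: $1,353. OOP to date $5,382.50. Plan pays $2,706 − $1,353 = $1,353.
#4 ($10,754): deductible already satisfied, so owner's share is 50% × $10,754 = $5,377. OOP would hit $10,759.50 > $8,150, so the cap limits the owner to $8,150 − $5,382.50 = $2,767.50. Insurer: $10,754 − $2,767.50 = $7,986.50.

$7,986.50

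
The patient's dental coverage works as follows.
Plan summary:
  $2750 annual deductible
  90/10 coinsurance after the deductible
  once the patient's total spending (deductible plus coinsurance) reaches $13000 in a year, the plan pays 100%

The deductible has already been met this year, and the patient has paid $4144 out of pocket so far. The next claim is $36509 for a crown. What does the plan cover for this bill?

The deductible is already satisfied, so the full bill goes to coinsurance.
Coinsurance: $36509 × 10% = $3650.90.
Year-to-date out-of-pocket becomes $4144 + $3650.90 = $7794.90, still under the $13000 maximum, so no cap applies.
The insurer covers the remainder: $36509 − $3650.90 = $32858.10.

$32858.10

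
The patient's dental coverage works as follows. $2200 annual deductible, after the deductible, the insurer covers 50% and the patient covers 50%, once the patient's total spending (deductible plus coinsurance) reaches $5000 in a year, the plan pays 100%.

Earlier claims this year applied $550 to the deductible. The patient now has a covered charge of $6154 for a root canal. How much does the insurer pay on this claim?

Remaining deductible: $2200 − $550 = $1650.
That leaves $6154 − $1650 = $4504 for coinsurance.
50% of $4504 = $2252 falls to the patient.
Patient responsibility before any cap: $1650 + $2252 = $3902.
Total out-of-pocket so far would be $550 + $3902 = $4452, below the $5000 cap — no reduction.
The insurer covers the remainder: $6154 − $3902 = $2252.

$2252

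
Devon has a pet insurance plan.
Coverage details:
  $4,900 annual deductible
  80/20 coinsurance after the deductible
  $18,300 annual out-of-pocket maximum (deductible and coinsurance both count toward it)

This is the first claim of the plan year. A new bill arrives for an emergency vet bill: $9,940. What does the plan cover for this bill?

Deductible not yet touched, so the first $4,900 of the bill goes to the deductible.
That leaves $9,940 − $4,900 = $5,040 for coinsurance.
Owner's 20% share of $5,040 is $1,008.
So the owner owes $4,900 + $1,008 = $5,908 before any cap.
Total out-of-pocket so far would be $0 + $5,908 = $5,908, below the $18,300 cap — no reduction.
The plan picks up $9,940 − $5,908 = $4,032.

$4,032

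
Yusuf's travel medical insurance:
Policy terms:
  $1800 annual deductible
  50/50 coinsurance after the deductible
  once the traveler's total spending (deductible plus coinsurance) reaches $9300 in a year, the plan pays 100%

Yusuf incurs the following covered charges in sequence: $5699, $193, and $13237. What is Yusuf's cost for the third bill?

$5454

#1 ($5699): deductible takes $1800, $3899 remains; 50% of $3899 = $1949.50. Traveler owes $3749.50 (running OOP $3749.50).
#2 ($193): deductible already satisfied, so traveler's share is 50% × $193 = $96.50. Traveler owes $96.50 (running OOP $3846).
#3 ($13237): 50% coinsurance on $13237 = $6618.50. That would push OOP to $10464.50, over the $9300 cap, so traveler pays $9300 − $3846 = $5454.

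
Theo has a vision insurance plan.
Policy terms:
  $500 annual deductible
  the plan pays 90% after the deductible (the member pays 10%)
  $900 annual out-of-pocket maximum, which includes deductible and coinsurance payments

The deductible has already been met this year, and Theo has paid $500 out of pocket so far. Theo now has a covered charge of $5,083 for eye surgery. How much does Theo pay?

$400

The deductible is already satisfied, so the full bill goes to coinsurance.
Coinsurance: $5,083 × 10% = $508.30.
Year-to-date out-of-pocket would reach $500 + $508.30 = $1,008.30, above the $900 maximum, so the member pays only $900 − $500 = $400.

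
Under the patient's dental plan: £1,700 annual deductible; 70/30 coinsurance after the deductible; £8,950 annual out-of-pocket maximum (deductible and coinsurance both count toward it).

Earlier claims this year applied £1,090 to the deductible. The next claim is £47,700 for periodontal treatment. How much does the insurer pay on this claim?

£39,840

Remaining deductible: £1,700 − £1,090 = £610.
The remaining £47,090 (= £47,700 − £610) moves to coinsurance.
Patient's 30% share of £47,090 is £14,127.
Patient responsibility before any cap: £610 + £14,127 = £14,737.
Adding £14,737 to the £1,090 already spent would give £15,827, which exceeds the £8,950 cap; the patient pays just £8,950 − £1,090 = £7,860.
The insurer covers the remainder: £47,700 − £7,860 = £39,840.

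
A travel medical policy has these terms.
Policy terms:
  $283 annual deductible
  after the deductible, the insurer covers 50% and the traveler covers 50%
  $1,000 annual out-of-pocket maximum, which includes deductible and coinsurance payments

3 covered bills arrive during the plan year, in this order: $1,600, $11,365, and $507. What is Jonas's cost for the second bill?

Bill 1, $1,600: $283 to deductible, leaving $1,317; 50% of $1,317 = $658.50. Traveler pays $941.50; OOP now $941.50.
Bill 2, $11,365: deductible already satisfied, so traveler's share is 50% × $11,365 = $5,682.50. OOP would hit $6,624 > $1,000, so the cap limits the traveler to $1,000 − $941.50 = $58.50.

$58.50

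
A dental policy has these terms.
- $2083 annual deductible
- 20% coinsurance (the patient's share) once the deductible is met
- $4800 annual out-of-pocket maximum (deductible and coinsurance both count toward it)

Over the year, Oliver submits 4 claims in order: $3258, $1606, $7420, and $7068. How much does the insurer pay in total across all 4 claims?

$14552

#1 ($3258): $2083 to deductible, leaving $1175; coinsurance $1175 × 20% = $235. Patient pays $2318; OOP now $2318. Plan pays $3258 − $2318 = $940.
#2 ($1606): 20% coinsurance on $1606 = $321.20. Cost to patient: $321.20. OOP to date $2639.20. Insurer: $1606 − $321.20 = $1284.80.
#3 ($7420): deductible already satisfied, so patient's share is 20% × $7420 = $1484. Cost to patient: $1484. OOP to date $4123.20. Plan pays $7420 − $1484 = $5936.
#4 ($7068): deductible met; 20% of $7068 = $1413.60. Adding that to $4123.20 gives $5536.80, past the $4800 cap; patient pays only $4800 − $4123.20 = $676.80. Plan pays $7068 − $676.80 = $6391.20.
Insurer total: $940 + $1284.80 + $5936 + $6391.20 = $14552.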